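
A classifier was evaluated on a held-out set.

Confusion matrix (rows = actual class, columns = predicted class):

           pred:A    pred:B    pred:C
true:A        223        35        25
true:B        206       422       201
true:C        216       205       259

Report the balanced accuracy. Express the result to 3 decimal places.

0.559

Balanced accuracy = mean of per-class recall.
  A: recall = 223/283 = 0.7880
  B: recall = 422/829 = 0.5090
  C: recall = 259/680 = 0.3809
Mean = (0.7880 + 0.5090 + 0.3809) / 3 = 0.559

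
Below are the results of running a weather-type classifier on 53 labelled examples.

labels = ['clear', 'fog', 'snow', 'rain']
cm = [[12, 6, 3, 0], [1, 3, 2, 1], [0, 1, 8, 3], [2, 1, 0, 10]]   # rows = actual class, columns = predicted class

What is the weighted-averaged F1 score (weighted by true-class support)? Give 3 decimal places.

Per-class F1 score (2·TP/(2·TP+FP+FN)):
  clear: TP=12, FP=1+0+2=3, FN=6+3+0=9 → 24/36 = 0.6667
  fog: TP=3, FP=6+1+1=8, FN=1+2+1=4 → 6/18 = 0.3333
  snow: TP=8, FP=3+2+0=5, FN=0+1+3=4 → 16/25 = 0.6400
  rain: TP=10, FP=0+1+3=4, FN=2+1+0=3 → 20/27 = 0.7407
Weighted-F1 score = Σ (supportᵢ/N)·F1 scoreᵢ with N=53: (21/53)·0.6667 + (7/53)·0.3333 + (12/53)·0.6400 + (13/53)·0.7407 = 0.635

0.635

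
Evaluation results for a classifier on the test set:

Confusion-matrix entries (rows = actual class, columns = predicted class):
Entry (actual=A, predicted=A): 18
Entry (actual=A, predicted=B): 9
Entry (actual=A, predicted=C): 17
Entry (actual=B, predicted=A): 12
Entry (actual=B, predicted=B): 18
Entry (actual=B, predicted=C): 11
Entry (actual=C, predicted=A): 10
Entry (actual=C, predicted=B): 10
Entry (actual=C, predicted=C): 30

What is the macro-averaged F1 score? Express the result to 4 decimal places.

Per-class F1 score (2·TP/(2·TP+FP+FN)):
  A: TP=18, FP=12+10=22, FN=9+17=26 → 36/84 = 0.42857
  B: TP=18, FP=9+10=19, FN=12+11=23 → 36/78 = 0.46154
  C: TP=30, FP=17+11=28, FN=10+10=20 → 60/108 = 0.55556
Macro-F1 score = mean = (0.42857 + 0.46154 + 0.55556) / 3 = 0.4819

0.4819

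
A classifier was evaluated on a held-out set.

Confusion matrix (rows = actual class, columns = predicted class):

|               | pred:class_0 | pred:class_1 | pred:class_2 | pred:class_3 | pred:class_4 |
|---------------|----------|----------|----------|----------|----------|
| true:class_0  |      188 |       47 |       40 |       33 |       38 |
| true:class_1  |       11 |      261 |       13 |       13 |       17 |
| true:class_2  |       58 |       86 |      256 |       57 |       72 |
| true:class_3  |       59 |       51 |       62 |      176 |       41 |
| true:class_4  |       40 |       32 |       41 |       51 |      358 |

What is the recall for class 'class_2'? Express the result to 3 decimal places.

0.484

Treat 'class_2' as positive and all other classes as negative.
recall = TP/(TP+FN).
class_2: TP=256, FN=58+86+57+72=273 → 256/529 = 0.4839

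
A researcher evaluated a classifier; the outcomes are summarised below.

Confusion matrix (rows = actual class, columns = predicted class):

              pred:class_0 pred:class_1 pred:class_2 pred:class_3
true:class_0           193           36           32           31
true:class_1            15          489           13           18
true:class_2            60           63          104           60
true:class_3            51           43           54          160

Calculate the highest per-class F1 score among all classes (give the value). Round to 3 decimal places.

0.839

Per-class F1 score (2·TP/(2·TP+FP+FN)):
  class_0: TP=193, FP=15+60+51=126, FN=36+32+31=99 → 386/611 = 0.6318
  class_1: TP=489, FP=36+63+43=142, FN=15+13+18=46 → 978/1166 = 0.8388
  class_2: TP=104, FP=32+13+54=99, FN=60+63+60=183 → 208/490 = 0.4245
  class_3: TP=160, FP=31+18+60=109, FN=51+43+54=148 → 320/577 = 0.5546
Highest is class 'class_1' with F1 score = 0.839.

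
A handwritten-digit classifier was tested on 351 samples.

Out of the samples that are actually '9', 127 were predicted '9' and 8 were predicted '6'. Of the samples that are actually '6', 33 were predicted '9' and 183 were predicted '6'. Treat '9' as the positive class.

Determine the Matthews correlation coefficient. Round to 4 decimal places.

MCC = (TP·TN − FP·FN) / √((TP+FP)(TP+FN)(TN+FP)(TN+FN))
Numerator = 127·183 − 33·8 = 22977
Denominator = √(160·135·216·191) = √891129600 = 29851.7939
MCC = 22977 / 29851.7939 = 0.7697

0.7697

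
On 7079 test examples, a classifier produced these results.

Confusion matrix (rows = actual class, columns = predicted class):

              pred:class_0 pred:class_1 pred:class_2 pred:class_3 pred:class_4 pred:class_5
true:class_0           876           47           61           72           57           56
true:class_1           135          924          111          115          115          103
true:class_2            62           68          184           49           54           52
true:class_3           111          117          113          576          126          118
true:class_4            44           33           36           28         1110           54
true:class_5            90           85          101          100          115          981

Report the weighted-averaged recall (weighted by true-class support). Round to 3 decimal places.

Per-class recall (TP/(TP+FN)):
  class_0: TP=876, FN=47+61+72+57+56=293 → 876/1169 = 0.7494
  class_1: TP=924, FN=135+111+115+115+103=579 → 924/1503 = 0.6148
  class_2: TP=184, FN=62+68+49+54+52=285 → 184/469 = 0.3923
  class_3: TP=576, FN=111+117+113+126+118=585 → 576/1161 = 0.4961
  class_4: TP=1110, FN=44+33+36+28+54=195 → 1110/1305 = 0.8506
  class_5: TP=981, FN=90+85+101+100+115=491 → 981/1472 = 0.6664
Weighted-recall = Σ (supportᵢ/N)·recallᵢ with N=7079: (1169/7079)·0.7494 + (1503/7079)·0.6148 + (469/7079)·0.3923 + (1161/7079)·0.4961 + (1305/7079)·0.8506 + (1472/7079)·0.6664 = 0.657

0.657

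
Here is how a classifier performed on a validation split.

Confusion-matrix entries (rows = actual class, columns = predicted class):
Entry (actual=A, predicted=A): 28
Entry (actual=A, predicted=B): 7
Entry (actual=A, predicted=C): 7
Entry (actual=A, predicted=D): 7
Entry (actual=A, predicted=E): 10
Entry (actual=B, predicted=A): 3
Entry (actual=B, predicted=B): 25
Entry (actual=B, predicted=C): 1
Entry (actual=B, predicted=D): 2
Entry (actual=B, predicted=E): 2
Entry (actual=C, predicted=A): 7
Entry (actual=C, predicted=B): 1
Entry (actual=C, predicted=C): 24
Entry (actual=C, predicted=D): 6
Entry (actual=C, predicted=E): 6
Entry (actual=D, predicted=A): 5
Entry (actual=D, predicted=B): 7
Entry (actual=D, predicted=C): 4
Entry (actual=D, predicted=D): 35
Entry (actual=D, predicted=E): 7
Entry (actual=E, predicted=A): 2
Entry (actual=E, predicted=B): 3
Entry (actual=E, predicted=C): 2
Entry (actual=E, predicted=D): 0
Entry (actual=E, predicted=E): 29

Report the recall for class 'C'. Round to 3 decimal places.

0.545

recall = TP/(TP+FN).
C: TP=24, FN=7+1+6+6=20 → 24/44 = 0.5455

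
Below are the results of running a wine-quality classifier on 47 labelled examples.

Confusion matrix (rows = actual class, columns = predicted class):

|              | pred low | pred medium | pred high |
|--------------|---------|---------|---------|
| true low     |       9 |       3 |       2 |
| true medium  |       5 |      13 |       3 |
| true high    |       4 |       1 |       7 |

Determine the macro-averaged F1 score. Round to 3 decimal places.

0.610

Per-class F1 score (2·TP/(2·TP+FP+FN)):
  low: TP=9, FP=5+4=9, FN=3+2=5 → 18/32 = 0.5625
  medium: TP=13, FP=3+1=4, FN=5+3=8 → 26/38 = 0.6842
  high: TP=7, FP=2+3=5, FN=4+1=5 → 14/24 = 0.5833
Macro-F1 score = mean = (0.5625 + 0.6842 + 0.5833) / 3 = 0.610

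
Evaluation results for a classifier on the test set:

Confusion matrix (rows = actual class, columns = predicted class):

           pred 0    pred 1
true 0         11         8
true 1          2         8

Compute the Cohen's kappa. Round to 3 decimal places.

0.332

Observed agreement pₒ = trace/N = 19/29 = 0.6552
Expected agreement pₑ = Σ (rowᵢ·colᵢ)/N² = (19·13 + 10·16)/29² = 0.4839
κ = (pₒ − pₑ)/(1 − pₑ) = (0.6552 − 0.4839)/(1 − 0.4839) = 0.332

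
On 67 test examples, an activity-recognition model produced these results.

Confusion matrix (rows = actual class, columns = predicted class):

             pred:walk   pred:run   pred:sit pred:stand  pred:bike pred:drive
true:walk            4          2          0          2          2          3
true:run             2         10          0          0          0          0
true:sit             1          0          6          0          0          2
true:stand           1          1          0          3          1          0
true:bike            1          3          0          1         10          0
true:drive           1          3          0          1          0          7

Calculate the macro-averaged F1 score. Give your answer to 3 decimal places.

0.592

Per-class F1 score (2·TP/(2·TP+FP+FN)):
  walk: TP=4, FP=2+1+1+1+1=6, FN=2+0+2+2+3=9 → 8/23 = 0.3478
  run: TP=10, FP=2+0+1+3+3=9, FN=2+0+0+0+0=2 → 20/31 = 0.6452
  sit: TP=6, FP=0+0+0+0+0=0, FN=1+0+0+0+2=3 → 12/15 = 0.8000
  stand: TP=3, FP=2+0+0+1+1=4, FN=1+1+0+1+0=3 → 6/13 = 0.4615
  bike: TP=10, FP=2+0+0+1+0=3, FN=1+3+0+1+0=5 → 20/28 = 0.7143
  drive: TP=7, FP=3+0+2+0+0=5, FN=1+3+0+1+0=5 → 14/24 = 0.5833
Macro-F1 score = mean = (0.3478 + 0.6452 + 0.8000 + 0.4615 + 0.7143 + 0.5833) / 6 = 0.592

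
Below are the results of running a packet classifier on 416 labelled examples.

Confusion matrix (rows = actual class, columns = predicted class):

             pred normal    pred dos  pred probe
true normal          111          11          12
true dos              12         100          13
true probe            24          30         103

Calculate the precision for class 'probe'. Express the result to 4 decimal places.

0.8047

Treat 'probe' as positive and all other classes as negative.
precision = TP/(TP+FP).
probe: TP=103, FP=12+13=25 → 103/128 = 0.80469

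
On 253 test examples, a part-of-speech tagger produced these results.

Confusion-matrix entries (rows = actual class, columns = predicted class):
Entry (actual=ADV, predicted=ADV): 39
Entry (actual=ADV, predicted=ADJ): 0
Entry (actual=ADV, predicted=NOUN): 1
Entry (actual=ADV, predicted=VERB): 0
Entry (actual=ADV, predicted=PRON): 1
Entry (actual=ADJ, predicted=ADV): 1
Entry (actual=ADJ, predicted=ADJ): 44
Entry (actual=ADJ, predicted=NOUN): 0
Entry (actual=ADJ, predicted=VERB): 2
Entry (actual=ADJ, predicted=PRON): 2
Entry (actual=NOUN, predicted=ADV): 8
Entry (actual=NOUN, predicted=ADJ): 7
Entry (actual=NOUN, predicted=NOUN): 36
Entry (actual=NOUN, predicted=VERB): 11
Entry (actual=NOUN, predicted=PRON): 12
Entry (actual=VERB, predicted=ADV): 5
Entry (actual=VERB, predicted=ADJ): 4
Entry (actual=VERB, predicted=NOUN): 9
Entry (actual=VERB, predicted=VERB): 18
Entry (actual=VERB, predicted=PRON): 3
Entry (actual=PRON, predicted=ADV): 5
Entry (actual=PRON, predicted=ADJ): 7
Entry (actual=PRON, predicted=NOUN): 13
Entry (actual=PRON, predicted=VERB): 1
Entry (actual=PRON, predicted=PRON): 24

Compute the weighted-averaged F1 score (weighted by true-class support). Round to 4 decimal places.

Per-class F1 score (2·TP/(2·TP+FP+FN)):
  ADV: TP=39, FP=1+8+5+5=19, FN=0+1+0+1=2 → 78/99 = 0.78788
  ADJ: TP=44, FP=0+7+4+7=18, FN=1+0+2+2=5 → 88/111 = 0.79279
  NOUN: TP=36, FP=1+0+9+13=23, FN=8+7+11+12=38 → 72/133 = 0.54135
  VERB: TP=18, FP=0+2+11+1=14, FN=5+4+9+3=21 → 36/71 = 0.50704
  PRON: TP=24, FP=1+2+12+3=18, FN=5+7+13+1=26 → 48/92 = 0.52174
Weighted-F1 score = Σ (supportᵢ/N)·F1 scoreᵢ with N=253: (41/253)·0.78788 + (49/253)·0.79279 + (74/253)·0.54135 + (39/253)·0.50704 + (50/253)·0.52174 = 0.6208

0.6208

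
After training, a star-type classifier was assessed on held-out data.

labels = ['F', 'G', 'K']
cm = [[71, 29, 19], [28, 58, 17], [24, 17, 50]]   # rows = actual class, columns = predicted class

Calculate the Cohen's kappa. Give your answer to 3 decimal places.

Observed agreement pₒ = trace/N = 179/313 = 0.5719
Expected agreement pₑ = Σ (rowᵢ·colᵢ)/N² = (119·123 + 103·104 + 91·86)/313² = 0.3386
κ = (pₒ − pₑ)/(1 − pₑ) = (0.5719 − 0.3386)/(1 − 0.3386) = 0.353

0.353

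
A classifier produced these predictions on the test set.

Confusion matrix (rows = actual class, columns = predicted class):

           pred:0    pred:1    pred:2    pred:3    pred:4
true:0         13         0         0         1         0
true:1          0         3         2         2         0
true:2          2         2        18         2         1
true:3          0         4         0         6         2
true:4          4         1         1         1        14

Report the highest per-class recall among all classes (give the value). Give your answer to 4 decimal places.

Per-class recall (TP/(TP+FN)):
  0: TP=13, FN=0+0+1+0=1 → 13/14 = 0.92857
  1: TP=3, FN=0+2+2+0=4 → 3/7 = 0.42857
  2: TP=18, FN=2+2+2+1=7 → 18/25 = 0.72000
  3: TP=6, FN=0+4+0+2=6 → 6/12 = 0.50000
  4: TP=14, FN=4+1+1+1=7 → 14/21 = 0.66667
Highest is class '0' with recall = 0.9286.

0.9286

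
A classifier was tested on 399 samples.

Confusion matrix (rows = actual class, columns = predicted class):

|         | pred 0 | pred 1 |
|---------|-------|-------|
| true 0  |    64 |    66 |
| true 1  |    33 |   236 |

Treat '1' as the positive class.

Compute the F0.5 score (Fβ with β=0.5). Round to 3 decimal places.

0.799

Fβ = (1+β²)·TP / ((1+β²)·TP + β²·FN + FP), with β²=1/4
= 1.25·236 / (1.25·236 + 0.25·33 + 66) = 0.799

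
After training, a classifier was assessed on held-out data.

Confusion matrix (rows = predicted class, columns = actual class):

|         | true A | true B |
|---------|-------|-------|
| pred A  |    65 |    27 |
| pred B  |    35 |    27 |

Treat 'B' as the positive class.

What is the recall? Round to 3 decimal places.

0.500

Recall = TP/(TP+FN) = 27/(27+27) = 27/54 = 0.500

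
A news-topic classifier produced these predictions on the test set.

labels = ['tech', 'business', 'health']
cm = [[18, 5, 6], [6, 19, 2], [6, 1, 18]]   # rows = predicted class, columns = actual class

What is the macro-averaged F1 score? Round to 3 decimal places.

Per-class F1 score (2·TP/(2·TP+FP+FN)):
  tech: TP=18, FP=5+6=11, FN=6+6=12 → 36/59 = 0.6102
  business: TP=19, FP=6+2=8, FN=5+1=6 → 38/52 = 0.7308
  health: TP=18, FP=6+1=7, FN=6+2=8 → 36/51 = 0.7059
Macro-F1 score = mean = (0.6102 + 0.7308 + 0.7059) / 3 = 0.682

0.682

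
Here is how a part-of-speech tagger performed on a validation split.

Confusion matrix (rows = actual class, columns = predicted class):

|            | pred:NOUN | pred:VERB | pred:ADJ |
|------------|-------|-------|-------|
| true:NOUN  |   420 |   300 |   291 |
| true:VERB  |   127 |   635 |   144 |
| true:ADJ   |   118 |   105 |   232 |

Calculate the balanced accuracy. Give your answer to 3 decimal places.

0.542

Balanced accuracy = mean of per-class recall.
  NOUN: recall = 420/1011 = 0.4154
  VERB: recall = 635/906 = 0.7009
  ADJ: recall = 232/455 = 0.5099
Mean = (0.4154 + 0.7009 + 0.5099) / 3 = 0.542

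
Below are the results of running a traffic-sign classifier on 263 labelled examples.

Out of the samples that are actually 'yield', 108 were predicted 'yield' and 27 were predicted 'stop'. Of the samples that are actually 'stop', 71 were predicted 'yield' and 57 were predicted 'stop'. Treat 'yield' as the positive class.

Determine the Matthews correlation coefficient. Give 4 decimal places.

0.2630

MCC = (TP·TN − FP·FN) / √((TP+FP)(TP+FN)(TN+FP)(TN+FN))
Numerator = 108·57 − 71·27 = 4239
Denominator = √(179·135·128·84) = √259822080 = 16118.9975
MCC = 4239 / 16118.9975 = 0.2630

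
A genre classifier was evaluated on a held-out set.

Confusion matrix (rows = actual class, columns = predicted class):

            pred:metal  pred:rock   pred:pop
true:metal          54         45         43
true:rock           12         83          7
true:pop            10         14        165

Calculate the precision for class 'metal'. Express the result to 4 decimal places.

0.7105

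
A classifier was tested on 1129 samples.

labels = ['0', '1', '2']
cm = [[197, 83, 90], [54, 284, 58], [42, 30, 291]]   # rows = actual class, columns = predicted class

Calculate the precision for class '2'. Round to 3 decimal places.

0.663

One-vs-rest for '2': TP = diagonal; FP = other classes predicted '2'; FN = '2' predicted as other.
precision = TP/(TP+FP).
2: TP=291, FP=90+58=148 → 291/439 = 0.6629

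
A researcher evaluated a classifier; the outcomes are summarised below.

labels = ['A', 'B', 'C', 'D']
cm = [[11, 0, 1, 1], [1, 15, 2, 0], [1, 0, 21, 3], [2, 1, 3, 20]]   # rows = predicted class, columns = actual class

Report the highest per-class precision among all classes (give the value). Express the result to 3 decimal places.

0.846

Per-class precision (TP/(TP+FP)):
  A: TP=11, FP=0+1+1=2 → 11/13 = 0.8462
  B: TP=15, FP=1+2+0=3 → 15/18 = 0.8333
  C: TP=21, FP=1+0+3=4 → 21/25 = 0.8400
  D: TP=20, FP=2+1+3=6 → 20/26 = 0.7692
Highest is class 'A' with precision = 0.846.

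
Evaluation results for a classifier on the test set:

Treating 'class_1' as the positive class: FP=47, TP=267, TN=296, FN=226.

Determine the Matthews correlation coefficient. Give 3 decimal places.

0.411

MCC = (TP·TN − FP·FN) / √((TP+FP)(TP+FN)(TN+FP)(TN+FN))
Numerator = 267·296 − 47·226 = 68410
Denominator = √(314·493·343·522) = √27716678892 = 166483.2691
MCC = 68410 / 166483.2691 = 0.411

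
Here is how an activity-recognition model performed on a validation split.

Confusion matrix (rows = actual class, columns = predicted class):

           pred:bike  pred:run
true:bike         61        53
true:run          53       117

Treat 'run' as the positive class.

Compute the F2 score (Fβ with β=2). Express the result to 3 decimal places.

0.688

Fβ = (1+β²)·TP / ((1+β²)·TP + β²·FN + FP), with β²=4
= 5·117 / (5·117 + 4·53 + 53) = 0.688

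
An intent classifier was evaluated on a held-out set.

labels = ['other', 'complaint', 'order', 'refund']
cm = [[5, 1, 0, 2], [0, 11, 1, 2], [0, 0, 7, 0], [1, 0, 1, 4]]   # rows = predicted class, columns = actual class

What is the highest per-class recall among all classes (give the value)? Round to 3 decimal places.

Per-class recall (TP/(TP+FN)):
  other: TP=5, FN=0+0+1=1 → 5/6 = 0.8333
  complaint: TP=11, FN=1+0+0=1 → 11/12 = 0.9167
  order: TP=7, FN=0+1+1=2 → 7/9 = 0.7778
  refund: TP=4, FN=2+2+0=4 → 4/8 = 0.5000
Highest is class 'complaint' with recall = 0.917.

0.917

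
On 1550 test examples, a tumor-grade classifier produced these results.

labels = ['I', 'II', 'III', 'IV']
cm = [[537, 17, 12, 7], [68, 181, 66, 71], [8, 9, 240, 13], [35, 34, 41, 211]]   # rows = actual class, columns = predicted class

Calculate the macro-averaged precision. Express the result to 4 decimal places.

0.7367

Per-class precision (TP/(TP+FP)):
  I: TP=537, FP=68+8+35=111 → 537/648 = 0.82870
  II: TP=181, FP=17+9+34=60 → 181/241 = 0.75104
  III: TP=240, FP=12+66+41=119 → 240/359 = 0.66852
  IV: TP=211, FP=7+71+13=91 → 211/302 = 0.69868
Macro-precision = mean = (0.82870 + 0.75104 + 0.66852 + 0.69868) / 4 = 0.7367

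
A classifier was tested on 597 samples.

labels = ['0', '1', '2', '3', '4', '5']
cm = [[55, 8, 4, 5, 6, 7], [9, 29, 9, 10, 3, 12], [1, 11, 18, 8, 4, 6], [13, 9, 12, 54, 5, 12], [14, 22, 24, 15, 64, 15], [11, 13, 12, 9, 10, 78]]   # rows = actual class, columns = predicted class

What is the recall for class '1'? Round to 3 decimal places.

Treat '1' as positive and all other classes as negative.
recall = TP/(TP+FN).
1: TP=29, FN=9+9+10+3+12=43 → 29/72 = 0.4028

0.403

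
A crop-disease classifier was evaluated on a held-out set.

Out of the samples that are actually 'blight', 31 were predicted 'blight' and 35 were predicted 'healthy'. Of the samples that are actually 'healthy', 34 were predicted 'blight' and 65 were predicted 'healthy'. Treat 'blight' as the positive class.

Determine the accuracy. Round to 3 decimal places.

Accuracy = (TP+TN)/N = (31+65)/165 = 0.582

0.582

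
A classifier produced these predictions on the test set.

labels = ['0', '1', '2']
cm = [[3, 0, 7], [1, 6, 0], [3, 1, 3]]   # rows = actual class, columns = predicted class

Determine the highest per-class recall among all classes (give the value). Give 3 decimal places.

Per-class recall (TP/(TP+FN)):
  0: TP=3, FN=0+7=7 → 3/10 = 0.3000
  1: TP=6, FN=1+0=1 → 6/7 = 0.8571
  2: TP=3, FN=3+1=4 → 3/7 = 0.4286
Highest is class '1' with recall = 0.857.

0.857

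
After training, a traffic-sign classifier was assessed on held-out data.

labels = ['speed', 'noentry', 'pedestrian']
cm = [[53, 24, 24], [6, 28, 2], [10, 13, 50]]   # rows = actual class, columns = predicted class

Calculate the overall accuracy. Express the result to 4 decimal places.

0.6238

Accuracy = trace / total = (53+28+50=131) / 210 = 131/210 = 0.6238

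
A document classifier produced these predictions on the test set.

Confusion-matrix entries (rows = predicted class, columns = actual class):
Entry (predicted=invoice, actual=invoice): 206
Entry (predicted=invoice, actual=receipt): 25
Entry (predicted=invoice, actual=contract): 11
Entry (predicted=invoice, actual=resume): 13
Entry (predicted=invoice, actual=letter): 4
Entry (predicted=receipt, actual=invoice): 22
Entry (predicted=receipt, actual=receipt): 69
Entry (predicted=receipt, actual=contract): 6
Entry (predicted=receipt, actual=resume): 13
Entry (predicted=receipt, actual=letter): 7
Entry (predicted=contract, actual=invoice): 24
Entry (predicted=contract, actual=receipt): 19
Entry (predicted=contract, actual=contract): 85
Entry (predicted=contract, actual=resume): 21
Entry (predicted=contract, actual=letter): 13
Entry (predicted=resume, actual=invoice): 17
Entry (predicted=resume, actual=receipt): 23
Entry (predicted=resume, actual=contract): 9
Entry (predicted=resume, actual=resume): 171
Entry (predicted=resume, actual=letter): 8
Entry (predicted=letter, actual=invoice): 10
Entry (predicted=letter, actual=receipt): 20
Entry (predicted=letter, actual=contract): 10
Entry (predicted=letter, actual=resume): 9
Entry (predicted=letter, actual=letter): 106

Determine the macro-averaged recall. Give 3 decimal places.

0.681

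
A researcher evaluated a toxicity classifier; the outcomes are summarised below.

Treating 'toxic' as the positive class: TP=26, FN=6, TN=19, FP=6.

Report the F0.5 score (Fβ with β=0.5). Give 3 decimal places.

Fβ = (1+β²)·TP / ((1+β²)·TP + β²·FN + FP), with β²=1/4
= 1.25·26 / (1.25·26 + 0.25·6 + 6) = 0.813

0.813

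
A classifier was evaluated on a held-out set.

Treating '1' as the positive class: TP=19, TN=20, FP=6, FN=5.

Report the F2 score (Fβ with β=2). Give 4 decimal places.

0.7851

Fβ = (1+β²)·TP / ((1+β²)·TP + β²·FN + FP), with β²=4
= 5·19 / (5·19 + 4·5 + 6) = 0.7851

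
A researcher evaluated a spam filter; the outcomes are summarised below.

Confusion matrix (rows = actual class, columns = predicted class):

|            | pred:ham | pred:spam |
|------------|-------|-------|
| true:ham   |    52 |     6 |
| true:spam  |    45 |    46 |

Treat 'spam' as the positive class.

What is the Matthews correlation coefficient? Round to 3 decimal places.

0.411

MCC = (TP·TN − FP·FN) / √((TP+FP)(TP+FN)(TN+FP)(TN+FN))
Numerator = 46·52 − 6·45 = 2122
Denominator = √(52·91·58·97) = √26622232 = 5159.6736
MCC = 2122 / 5159.6736 = 0.411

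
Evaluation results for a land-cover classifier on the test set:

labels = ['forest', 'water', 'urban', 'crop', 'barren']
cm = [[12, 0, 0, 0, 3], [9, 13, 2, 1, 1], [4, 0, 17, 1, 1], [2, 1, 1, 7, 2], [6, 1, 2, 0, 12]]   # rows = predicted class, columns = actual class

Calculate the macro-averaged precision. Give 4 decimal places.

0.6298

Per-class precision (TP/(TP+FP)):
  forest: TP=12, FP=0+0+0+3=3 → 12/15 = 0.80000
  water: TP=13, FP=9+2+1+1=13 → 13/26 = 0.50000
  urban: TP=17, FP=4+0+1+1=6 → 17/23 = 0.73913
  crop: TP=7, FP=2+1+1+2=6 → 7/13 = 0.53846
  barren: TP=12, FP=6+1+2+0=9 → 12/21 = 0.57143
Macro-precision = mean = (0.80000 + 0.50000 + 0.73913 + 0.53846 + 0.57143) / 5 = 0.6298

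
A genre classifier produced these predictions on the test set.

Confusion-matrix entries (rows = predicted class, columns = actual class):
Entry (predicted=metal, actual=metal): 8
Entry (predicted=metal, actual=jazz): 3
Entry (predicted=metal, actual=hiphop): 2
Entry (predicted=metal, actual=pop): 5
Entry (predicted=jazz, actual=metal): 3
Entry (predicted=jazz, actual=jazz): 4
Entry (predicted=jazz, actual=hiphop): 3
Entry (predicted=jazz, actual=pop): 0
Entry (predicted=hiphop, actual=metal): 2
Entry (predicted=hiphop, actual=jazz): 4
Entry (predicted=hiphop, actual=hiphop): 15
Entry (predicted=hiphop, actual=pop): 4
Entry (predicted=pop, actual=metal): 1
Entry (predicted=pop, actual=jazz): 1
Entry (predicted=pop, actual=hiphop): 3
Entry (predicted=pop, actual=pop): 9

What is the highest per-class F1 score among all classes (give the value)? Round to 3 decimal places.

0.625

Per-class F1 score (2·TP/(2·TP+FP+FN)):
  metal: TP=8, FP=3+2+5=10, FN=3+2+1=6 → 16/32 = 0.5000
  jazz: TP=4, FP=3+3+0=6, FN=3+4+1=8 → 8/22 = 0.3636
  hiphop: TP=15, FP=2+4+4=10, FN=2+3+3=8 → 30/48 = 0.6250
  pop: TP=9, FP=1+1+3=5, FN=5+0+4=9 → 18/32 = 0.5625
Highest is class 'hiphop' with F1 score = 0.625.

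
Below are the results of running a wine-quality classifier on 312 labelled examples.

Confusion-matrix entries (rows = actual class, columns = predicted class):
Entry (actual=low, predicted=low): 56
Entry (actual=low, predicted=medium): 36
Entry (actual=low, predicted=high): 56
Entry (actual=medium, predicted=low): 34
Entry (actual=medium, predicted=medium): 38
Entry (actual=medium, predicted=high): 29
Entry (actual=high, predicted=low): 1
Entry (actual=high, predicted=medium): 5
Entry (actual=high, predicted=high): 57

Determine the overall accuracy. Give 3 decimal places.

Accuracy = trace / total = (56+38+57=151) / 312 = 151/312 = 0.484

0.484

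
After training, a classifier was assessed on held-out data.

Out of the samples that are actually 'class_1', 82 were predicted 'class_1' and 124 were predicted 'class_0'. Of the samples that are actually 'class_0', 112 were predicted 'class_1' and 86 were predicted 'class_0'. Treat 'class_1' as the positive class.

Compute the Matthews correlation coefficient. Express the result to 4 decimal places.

MCC = (TP·TN − FP·FN) / √((TP+FP)(TP+FN)(TN+FP)(TN+FN))
Numerator = 82·86 − 112·124 = -6836
Denominator = √(194·206·198·210) = √1661703120 = 40763.9929
MCC = -6836 / 40763.9929 = -0.1677

-0.1677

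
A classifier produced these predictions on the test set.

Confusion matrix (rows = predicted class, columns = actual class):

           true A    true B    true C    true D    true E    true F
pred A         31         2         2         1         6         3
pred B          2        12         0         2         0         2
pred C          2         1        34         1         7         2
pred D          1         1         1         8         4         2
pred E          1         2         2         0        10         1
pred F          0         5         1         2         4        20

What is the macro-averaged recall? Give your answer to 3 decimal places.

Per-class recall (TP/(TP+FN)):
  A: TP=31, FN=2+2+1+1+0=6 → 31/37 = 0.8378
  B: TP=12, FN=2+1+1+2+5=11 → 12/23 = 0.5217
  C: TP=34, FN=2+0+1+2+1=6 → 34/40 = 0.8500
  D: TP=8, FN=1+2+1+0+2=6 → 8/14 = 0.5714
  E: TP=10, FN=6+0+7+4+4=21 → 10/31 = 0.3226
  F: TP=20, FN=3+2+2+2+1=10 → 20/30 = 0.6667
Macro-recall = mean = (0.8378 + 0.5217 + 0.8500 + 0.5714 + 0.3226 + 0.6667) / 6 = 0.628

0.628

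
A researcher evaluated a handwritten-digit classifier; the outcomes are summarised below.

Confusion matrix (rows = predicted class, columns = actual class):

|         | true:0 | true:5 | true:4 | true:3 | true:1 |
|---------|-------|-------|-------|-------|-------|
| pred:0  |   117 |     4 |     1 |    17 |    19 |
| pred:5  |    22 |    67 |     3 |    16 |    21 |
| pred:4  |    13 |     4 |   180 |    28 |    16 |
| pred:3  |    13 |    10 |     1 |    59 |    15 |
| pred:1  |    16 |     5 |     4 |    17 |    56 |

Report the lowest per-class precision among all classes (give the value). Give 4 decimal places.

Per-class precision (TP/(TP+FP)):
  0: TP=117, FP=4+1+17+19=41 → 117/158 = 0.74051
  5: TP=67, FP=22+3+16+21=62 → 67/129 = 0.51938
  4: TP=180, FP=13+4+28+16=61 → 180/241 = 0.74689
  3: TP=59, FP=13+10+1+15=39 → 59/98 = 0.60204
  1: TP=56, FP=16+5+4+17=42 → 56/98 = 0.57143
Lowest is class '5' with precision = 0.5194.

0.5194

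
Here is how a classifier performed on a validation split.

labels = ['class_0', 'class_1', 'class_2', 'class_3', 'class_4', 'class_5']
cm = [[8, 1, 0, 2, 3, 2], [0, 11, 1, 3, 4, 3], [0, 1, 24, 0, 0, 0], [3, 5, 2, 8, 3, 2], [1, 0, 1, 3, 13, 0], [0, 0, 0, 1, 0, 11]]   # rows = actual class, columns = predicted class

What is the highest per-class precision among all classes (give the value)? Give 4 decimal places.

Per-class precision (TP/(TP+FP)):
  class_0: TP=8, FP=0+0+3+1+0=4 → 8/12 = 0.66667
  class_1: TP=11, FP=1+1+5+0+0=7 → 11/18 = 0.61111
  class_2: TP=24, FP=0+1+2+1+0=4 → 24/28 = 0.85714
  class_3: TP=8, FP=2+3+0+3+1=9 → 8/17 = 0.47059
  class_4: TP=13, FP=3+4+0+3+0=10 → 13/23 = 0.56522
  class_5: TP=11, FP=2+3+0+2+0=7 → 11/18 = 0.61111
Highest is class 'class_2' with precision = 0.8571.

0.8571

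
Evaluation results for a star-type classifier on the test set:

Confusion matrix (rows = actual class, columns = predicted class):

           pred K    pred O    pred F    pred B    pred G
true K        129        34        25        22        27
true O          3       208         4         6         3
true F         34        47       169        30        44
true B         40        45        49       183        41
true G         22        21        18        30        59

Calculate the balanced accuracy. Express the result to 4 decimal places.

Balanced accuracy = mean of per-class recall.
  K: recall = 129/237 = 0.54430
  O: recall = 208/224 = 0.92857
  F: recall = 169/324 = 0.52160
  B: recall = 183/358 = 0.51117
  G: recall = 59/150 = 0.39333
Mean = (0.54430 + 0.92857 + 0.52160 + 0.51117 + 0.39333) / 5 = 0.5798

0.5798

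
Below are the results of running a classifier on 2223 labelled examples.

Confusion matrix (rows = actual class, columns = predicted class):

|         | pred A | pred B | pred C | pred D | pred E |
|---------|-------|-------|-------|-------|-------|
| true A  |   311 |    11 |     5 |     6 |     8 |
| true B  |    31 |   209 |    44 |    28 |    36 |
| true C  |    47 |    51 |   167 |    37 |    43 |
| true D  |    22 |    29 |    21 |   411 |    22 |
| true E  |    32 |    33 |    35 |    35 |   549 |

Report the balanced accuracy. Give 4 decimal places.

0.7226

Balanced accuracy = mean of per-class recall.
  A: recall = 311/341 = 0.91202
  B: recall = 209/348 = 0.60057
  C: recall = 167/345 = 0.48406
  D: recall = 411/505 = 0.81386
  E: recall = 549/684 = 0.80263
Mean = (0.91202 + 0.60057 + 0.48406 + 0.81386 + 0.80263) / 5 = 0.7226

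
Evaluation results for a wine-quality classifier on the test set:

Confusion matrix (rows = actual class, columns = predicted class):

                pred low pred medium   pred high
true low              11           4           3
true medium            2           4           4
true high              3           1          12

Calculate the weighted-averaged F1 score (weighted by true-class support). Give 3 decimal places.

0.610

Per-class F1 score (2·TP/(2·TP+FP+FN)):
  low: TP=11, FP=2+3=5, FN=4+3=7 → 22/34 = 0.6471
  medium: TP=4, FP=4+1=5, FN=2+4=6 → 8/19 = 0.4211
  high: TP=12, FP=3+4=7, FN=3+1=4 → 24/35 = 0.6857
Weighted-F1 score = Σ (supportᵢ/N)·F1 scoreᵢ with N=44: (18/44)·0.6471 + (10/44)·0.4211 + (16/44)·0.6857 = 0.610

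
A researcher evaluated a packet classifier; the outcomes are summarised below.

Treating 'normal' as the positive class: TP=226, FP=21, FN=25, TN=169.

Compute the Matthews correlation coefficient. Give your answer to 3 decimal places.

MCC = (TP·TN − FP·FN) / √((TP+FP)(TP+FN)(TN+FP)(TN+FN))
Numerator = 226·169 − 21·25 = 37669
Denominator = √(247·251·190·194) = √2285209420 = 47803.8641
MCC = 37669 / 47803.8641 = 0.788

0.788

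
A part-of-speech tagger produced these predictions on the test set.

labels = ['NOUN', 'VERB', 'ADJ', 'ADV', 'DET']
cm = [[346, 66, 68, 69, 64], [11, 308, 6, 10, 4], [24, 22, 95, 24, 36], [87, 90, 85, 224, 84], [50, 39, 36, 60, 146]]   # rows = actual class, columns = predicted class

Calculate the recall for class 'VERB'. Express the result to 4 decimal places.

0.9086

recall = TP/(TP+FN).
VERB: TP=308, FN=11+6+10+4=31 → 308/339 = 0.90855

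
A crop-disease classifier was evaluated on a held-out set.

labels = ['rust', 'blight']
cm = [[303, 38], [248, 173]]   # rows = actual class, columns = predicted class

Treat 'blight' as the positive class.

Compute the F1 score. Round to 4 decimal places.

0.5475

Precision = TP/(TP+FP) = 173/211 = 0.8199
Recall = TP/(TP+FN) = 173/421 = 0.4109
F1 = 2·TP/(2·TP+FP+FN) = 346/632 = 0.5475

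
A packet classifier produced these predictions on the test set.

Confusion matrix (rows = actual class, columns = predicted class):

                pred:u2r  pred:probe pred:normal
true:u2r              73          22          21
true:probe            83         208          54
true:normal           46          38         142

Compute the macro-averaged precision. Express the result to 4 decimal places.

Per-class precision (TP/(TP+FP)):
  u2r: TP=73, FP=83+46=129 → 73/202 = 0.36139
  probe: TP=208, FP=22+38=60 → 208/268 = 0.77612
  normal: TP=142, FP=21+54=75 → 142/217 = 0.65438
Macro-precision = mean = (0.36139 + 0.77612 + 0.65438) / 3 = 0.5973

0.5973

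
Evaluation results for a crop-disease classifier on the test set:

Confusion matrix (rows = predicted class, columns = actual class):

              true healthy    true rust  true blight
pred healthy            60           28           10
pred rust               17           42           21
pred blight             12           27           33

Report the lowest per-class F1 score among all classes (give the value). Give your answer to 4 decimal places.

0.4746

Per-class F1 score (2·TP/(2·TP+FP+FN)):
  healthy: TP=60, FP=28+10=38, FN=17+12=29 → 120/187 = 0.64171
  rust: TP=42, FP=17+21=38, FN=28+27=55 → 84/177 = 0.47458
  blight: TP=33, FP=12+27=39, FN=10+21=31 → 66/136 = 0.48529
Lowest is class 'rust' with F1 score = 0.4746.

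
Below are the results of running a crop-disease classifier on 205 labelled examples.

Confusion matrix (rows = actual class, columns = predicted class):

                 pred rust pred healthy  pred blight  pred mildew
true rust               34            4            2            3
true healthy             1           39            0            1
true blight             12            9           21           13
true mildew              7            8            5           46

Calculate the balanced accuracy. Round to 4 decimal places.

0.7052

Balanced accuracy = mean of per-class recall.
  rust: recall = 34/43 = 0.79070
  healthy: recall = 39/41 = 0.95122
  blight: recall = 21/55 = 0.38182
  mildew: recall = 46/66 = 0.69697
Mean = (0.79070 + 0.95122 + 0.38182 + 0.69697) / 4 = 0.7052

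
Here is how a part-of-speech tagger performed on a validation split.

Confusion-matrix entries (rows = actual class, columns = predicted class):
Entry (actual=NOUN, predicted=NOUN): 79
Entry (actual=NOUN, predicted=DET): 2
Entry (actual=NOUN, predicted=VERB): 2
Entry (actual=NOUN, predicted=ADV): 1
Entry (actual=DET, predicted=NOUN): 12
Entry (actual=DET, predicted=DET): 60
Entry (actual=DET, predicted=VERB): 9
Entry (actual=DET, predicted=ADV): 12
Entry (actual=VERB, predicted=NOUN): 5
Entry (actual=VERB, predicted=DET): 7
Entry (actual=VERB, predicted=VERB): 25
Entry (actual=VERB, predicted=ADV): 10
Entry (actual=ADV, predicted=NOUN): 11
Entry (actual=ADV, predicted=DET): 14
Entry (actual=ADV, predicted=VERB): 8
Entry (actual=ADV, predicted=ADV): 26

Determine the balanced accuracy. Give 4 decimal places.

Balanced accuracy = mean of per-class recall.
  NOUN: recall = 79/84 = 0.94048
  DET: recall = 60/93 = 0.64516
  VERB: recall = 25/47 = 0.53191
  ADV: recall = 26/59 = 0.44068
Mean = (0.94048 + 0.64516 + 0.53191 + 0.44068) / 4 = 0.6396

0.6396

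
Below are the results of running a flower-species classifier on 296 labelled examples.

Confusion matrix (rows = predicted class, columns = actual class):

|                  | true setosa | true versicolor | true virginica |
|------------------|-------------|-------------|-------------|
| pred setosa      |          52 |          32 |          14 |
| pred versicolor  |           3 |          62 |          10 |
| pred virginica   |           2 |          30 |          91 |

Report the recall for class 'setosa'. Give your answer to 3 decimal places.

One-vs-rest for 'setosa': TP = diagonal; FP = other classes predicted 'setosa'; FN = 'setosa' predicted as other.
recall = TP/(TP+FN).
setosa: TP=52, FN=3+2=5 → 52/57 = 0.9123

0.912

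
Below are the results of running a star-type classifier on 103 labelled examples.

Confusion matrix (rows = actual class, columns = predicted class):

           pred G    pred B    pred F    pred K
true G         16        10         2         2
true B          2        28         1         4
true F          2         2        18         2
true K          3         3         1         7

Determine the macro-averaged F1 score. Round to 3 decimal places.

Per-class F1 score (2·TP/(2·TP+FP+FN)):
  G: TP=16, FP=2+2+3=7, FN=10+2+2=14 → 32/53 = 0.6038
  B: TP=28, FP=10+2+3=15, FN=2+1+4=7 → 56/78 = 0.7179
  F: TP=18, FP=2+1+1=4, FN=2+2+2=6 → 36/46 = 0.7826
  K: TP=7, FP=2+4+2=8, FN=3+3+1=7 → 14/29 = 0.4828
Macro-F1 score = mean = (0.6038 + 0.7179 + 0.7826 + 0.4828) / 4 = 0.647

0.647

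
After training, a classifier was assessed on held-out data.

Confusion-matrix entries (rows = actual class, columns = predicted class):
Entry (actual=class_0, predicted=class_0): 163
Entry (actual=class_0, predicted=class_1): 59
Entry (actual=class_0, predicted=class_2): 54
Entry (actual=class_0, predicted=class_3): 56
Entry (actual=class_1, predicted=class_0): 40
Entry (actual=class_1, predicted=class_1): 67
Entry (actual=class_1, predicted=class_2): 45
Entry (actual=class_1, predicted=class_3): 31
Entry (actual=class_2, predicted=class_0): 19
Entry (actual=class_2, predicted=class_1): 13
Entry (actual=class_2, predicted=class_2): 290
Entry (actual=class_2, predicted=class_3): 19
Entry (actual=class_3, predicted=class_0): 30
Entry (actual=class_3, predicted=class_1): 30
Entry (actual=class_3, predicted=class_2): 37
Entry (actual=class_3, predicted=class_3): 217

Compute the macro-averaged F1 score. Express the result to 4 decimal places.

Per-class F1 score (2·TP/(2·TP+FP+FN)):
  class_0: TP=163, FP=40+19+30=89, FN=59+54+56=169 → 326/584 = 0.55822
  class_1: TP=67, FP=59+13+30=102, FN=40+45+31=116 → 134/352 = 0.38068
  class_2: TP=290, FP=54+45+37=136, FN=19+13+19=51 → 580/767 = 0.75619
  class_3: TP=217, FP=56+31+19=106, FN=30+30+37=97 → 434/637 = 0.68132
Macro-F1 score = mean = (0.55822 + 0.38068 + 0.75619 + 0.68132) / 4 = 0.5941

0.5941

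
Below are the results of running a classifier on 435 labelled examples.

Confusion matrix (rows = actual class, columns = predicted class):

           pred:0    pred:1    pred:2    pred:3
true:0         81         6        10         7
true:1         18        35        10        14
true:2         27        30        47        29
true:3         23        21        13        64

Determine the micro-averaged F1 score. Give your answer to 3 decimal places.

Micro-averaging pools counts across classes: ΣTP=227, ΣFP=208, ΣFN=208.
Micro-F1 score = 2·TP/(2·TP+FP+FN) on pooled counts = 0.522 (equals overall accuracy in single-label multiclass).

0.522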